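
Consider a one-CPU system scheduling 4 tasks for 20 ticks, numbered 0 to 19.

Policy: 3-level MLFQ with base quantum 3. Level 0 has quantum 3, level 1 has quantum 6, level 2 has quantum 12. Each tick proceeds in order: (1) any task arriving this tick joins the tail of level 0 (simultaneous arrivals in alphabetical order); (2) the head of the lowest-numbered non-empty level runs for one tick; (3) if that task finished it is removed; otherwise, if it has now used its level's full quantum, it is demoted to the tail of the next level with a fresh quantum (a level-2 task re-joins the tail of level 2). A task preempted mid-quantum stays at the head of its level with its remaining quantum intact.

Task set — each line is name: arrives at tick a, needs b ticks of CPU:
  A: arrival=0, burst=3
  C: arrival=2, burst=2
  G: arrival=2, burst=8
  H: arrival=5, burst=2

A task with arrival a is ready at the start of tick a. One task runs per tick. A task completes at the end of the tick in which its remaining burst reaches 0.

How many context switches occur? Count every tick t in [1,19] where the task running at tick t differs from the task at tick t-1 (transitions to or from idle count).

context switches = 5

t=0: L0/L1/L2 = A/-/- → run A
t=1: L0/L1/L2 = A/-/- → run A
t=2: L0/L1/L2 = ACG/-/- → run A
t=3: L0/L1/L2 = CG/-/- → run C
t=4: L0/L1/L2 = CG/-/- → run C
t=5: L0/L1/L2 = GH/-/- → run G
t=6: L0/L1/L2 = GH/-/- → run G
t=7: L0/L1/L2 = GH/-/- → run G
t=8: L0/L1/L2 = H/G/- → run H
t=9: L0/L1/L2 = H/G/- → run H
t=10: L0/L1/L2 = -/G/- → run G
t=11: L0/L1/L2 = -/G/- → run G
t=12: L0/L1/L2 = -/G/- → run G
t=13: L0/L1/L2 = -/G/- → run G
t=14: L0/L1/L2 = -/G/- → run G
t=15: (idle)
t=16: (idle)
t=17: (idle)
t=18: (idle)
t=19: (idle)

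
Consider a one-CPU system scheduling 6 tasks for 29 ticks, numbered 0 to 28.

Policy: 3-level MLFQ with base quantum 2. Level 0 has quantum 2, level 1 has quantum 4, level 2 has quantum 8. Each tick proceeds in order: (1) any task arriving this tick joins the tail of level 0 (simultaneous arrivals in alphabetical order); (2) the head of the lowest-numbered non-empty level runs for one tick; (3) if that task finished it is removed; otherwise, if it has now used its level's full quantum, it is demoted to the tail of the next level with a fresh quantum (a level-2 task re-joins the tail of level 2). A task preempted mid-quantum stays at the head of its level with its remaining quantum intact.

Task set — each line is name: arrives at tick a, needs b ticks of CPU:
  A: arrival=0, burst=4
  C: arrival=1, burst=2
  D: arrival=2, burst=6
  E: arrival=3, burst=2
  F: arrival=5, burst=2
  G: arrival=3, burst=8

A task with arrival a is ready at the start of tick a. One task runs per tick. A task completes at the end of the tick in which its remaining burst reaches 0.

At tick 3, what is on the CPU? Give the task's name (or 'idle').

running at tick 3 = C

t=0: L0/L1/L2 = A/-/- → run A
t=1: L0/L1/L2 = AC/-/- → run A
t=2: L0/L1/L2 = CD/A/- → run C
t=3: L0/L1/L2 = CDEG/A/- → run C
t=4: L0/L1/L2 = DEG/A/- → run D
t=5: L0/L1/L2 = DEGF/A/- → run D
t=6: L0/L1/L2 = EGF/AD/- → run E
t=7: L0/L1/L2 = EGF/AD/- → run E
t=8: L0/L1/L2 = GF/AD/- → run G
t=9: L0/L1/L2 = GF/AD/- → run G
t=10: L0/L1/L2 = F/ADG/- → run F
t=11: L0/L1/L2 = F/ADG/- → run F
t=12: L0/L1/L2 = -/ADG/- → run A
t=13: L0/L1/L2 = -/ADG/- → run A
t=14: L0/L1/L2 = -/DG/- → run D
t=15: L0/L1/L2 = -/DG/- → run D
t=16: L0/L1/L2 = -/DG/- → run D
t=17: L0/L1/L2 = -/DG/- → run D
t=18: L0/L1/L2 = -/G/- → run G
t=19: L0/L1/L2 = -/G/- → run G
t=20: L0/L1/L2 = -/G/- → run G
t=21: L0/L1/L2 = -/G/- → run G
t=22: L0/L1/L2 = -/-/G → run G
t=23: L0/L1/L2 = -/-/G → run G
t=24: (idle)
t=25: (idle)
t=26: (idle)
t=27: (idle)
t=28: (idle)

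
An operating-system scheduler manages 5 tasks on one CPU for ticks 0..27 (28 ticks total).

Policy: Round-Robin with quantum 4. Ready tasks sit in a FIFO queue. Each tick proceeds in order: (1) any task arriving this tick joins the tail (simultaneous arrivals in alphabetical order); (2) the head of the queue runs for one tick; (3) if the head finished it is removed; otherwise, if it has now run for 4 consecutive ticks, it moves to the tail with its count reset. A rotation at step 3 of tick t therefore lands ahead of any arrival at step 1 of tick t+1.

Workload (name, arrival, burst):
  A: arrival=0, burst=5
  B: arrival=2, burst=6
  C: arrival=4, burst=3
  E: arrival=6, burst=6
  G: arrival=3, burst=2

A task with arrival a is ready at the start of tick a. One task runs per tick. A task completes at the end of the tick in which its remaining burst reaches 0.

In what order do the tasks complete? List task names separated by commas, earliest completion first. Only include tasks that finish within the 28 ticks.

completion order = G, A, C, B, E

t=0: queue=[A] q_used=0 → run A
t=1: queue=[A] q_used=1 → run A
t=2: queue=[A,B] q_used=2 → run A
t=3: queue=[A,B,G] q_used=3 → run A
t=4: queue=[B,G,A,C] q_used=0 → run B
t=5: queue=[B,G,A,C] q_used=1 → run B
t=6: queue=[B,G,A,C,E] q_used=2 → run B
t=7: queue=[B,G,A,C,E] q_used=3 → run B
t=8: queue=[G,A,C,E,B] q_used=0 → run G
t=9: queue=[G,A,C,E,B] q_used=1 → run G
t=10: queue=[A,C,E,B] q_used=0 → run A
t=11: queue=[C,E,B] q_used=0 → run C
t=12: queue=[C,E,B] q_used=1 → run C
t=13: queue=[C,E,B] q_used=2 → run C
t=14: queue=[E,B] q_used=0 → run E
t=15: queue=[E,B] q_used=1 → run E
t=16: queue=[E,B] q_used=2 → run E
t=17: queue=[E,B] q_used=3 → run E
t=18: queue=[B,E] q_used=0 → run B
t=19: queue=[B,E] q_used=1 → run B
t=20: queue=[E] q_used=0 → run E
t=21: queue=[E] q_used=1 → run E
t=22: (idle)
t=23: (idle)
t=24: (idle)
t=25: (idle)
t=26: (idle)
t=27: (idle)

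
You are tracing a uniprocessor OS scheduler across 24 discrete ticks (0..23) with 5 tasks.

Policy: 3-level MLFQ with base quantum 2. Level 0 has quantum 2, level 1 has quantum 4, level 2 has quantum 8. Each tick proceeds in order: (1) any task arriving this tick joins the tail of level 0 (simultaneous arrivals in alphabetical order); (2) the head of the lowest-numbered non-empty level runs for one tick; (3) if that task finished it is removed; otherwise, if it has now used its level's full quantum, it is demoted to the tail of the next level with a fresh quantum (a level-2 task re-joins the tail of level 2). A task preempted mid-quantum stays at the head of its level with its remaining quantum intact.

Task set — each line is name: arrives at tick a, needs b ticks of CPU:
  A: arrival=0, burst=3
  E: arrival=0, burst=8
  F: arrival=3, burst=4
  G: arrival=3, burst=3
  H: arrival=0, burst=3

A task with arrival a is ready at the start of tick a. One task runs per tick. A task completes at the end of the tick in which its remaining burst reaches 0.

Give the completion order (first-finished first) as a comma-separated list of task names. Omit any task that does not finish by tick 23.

t=0: L0/L1/L2 = AEH/-/- → run A
t=1: L0/L1/L2 = AEH/-/- → run A
t=2: L0/L1/L2 = EH/A/- → run E
t=3: L0/L1/L2 = EHFG/A/- → run E
t=4: L0/L1/L2 = HFG/AE/- → run H
t=5: L0/L1/L2 = HFG/AE/- → run H
t=6: L0/L1/L2 = FG/AEH/- → run F
t=7: L0/L1/L2 = FG/AEH/- → run F
t=8: L0/L1/L2 = G/AEHF/- → run G
t=9: L0/L1/L2 = G/AEHF/- → run G
t=10: L0/L1/L2 = -/AEHFG/- → run A
t=11: L0/L1/L2 = -/EHFG/- → run E
t=12: L0/L1/L2 = -/EHFG/- → run E
t=13: L0/L1/L2 = -/EHFG/- → run E
t=14: L0/L1/L2 = -/EHFG/- → run E
t=15: L0/L1/L2 = -/HFG/E → run H
t=16: L0/L1/L2 = -/FG/E → run F
t=17: L0/L1/L2 = -/FG/E → run F
t=18: L0/L1/L2 = -/G/E → run G
t=19: L0/L1/L2 = -/-/E → run E
t=20: L0/L1/L2 = -/-/E → run E
t=21: (idle)
t=22: (idle)
t=23: (idle)

completion order = A, H, F, G, E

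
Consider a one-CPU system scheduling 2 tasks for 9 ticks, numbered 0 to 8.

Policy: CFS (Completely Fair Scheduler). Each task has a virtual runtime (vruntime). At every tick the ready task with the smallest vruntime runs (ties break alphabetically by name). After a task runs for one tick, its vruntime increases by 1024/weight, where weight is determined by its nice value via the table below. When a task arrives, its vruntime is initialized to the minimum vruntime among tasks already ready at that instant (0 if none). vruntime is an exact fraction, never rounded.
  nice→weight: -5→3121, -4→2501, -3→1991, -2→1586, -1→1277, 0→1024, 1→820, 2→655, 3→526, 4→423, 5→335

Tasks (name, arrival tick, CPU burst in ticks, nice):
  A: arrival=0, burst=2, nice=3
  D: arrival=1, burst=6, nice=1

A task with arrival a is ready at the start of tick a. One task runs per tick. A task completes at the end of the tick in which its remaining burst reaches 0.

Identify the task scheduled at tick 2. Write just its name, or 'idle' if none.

running at tick 2 = D

t=0: vr[A=0] → run A
t=1: vr[A=512/263 D=512/263] → run A
t=2: vr[D=512/263] → run D
t=3: vr[D=172288/53915] → run D
t=4: vr[D=239616/53915] → run D
t=5: vr[D=306944/53915] → run D
t=6: vr[D=374272/53915] → run D
t=7: vr[D=88320/10783] → run D
t=8: (idle)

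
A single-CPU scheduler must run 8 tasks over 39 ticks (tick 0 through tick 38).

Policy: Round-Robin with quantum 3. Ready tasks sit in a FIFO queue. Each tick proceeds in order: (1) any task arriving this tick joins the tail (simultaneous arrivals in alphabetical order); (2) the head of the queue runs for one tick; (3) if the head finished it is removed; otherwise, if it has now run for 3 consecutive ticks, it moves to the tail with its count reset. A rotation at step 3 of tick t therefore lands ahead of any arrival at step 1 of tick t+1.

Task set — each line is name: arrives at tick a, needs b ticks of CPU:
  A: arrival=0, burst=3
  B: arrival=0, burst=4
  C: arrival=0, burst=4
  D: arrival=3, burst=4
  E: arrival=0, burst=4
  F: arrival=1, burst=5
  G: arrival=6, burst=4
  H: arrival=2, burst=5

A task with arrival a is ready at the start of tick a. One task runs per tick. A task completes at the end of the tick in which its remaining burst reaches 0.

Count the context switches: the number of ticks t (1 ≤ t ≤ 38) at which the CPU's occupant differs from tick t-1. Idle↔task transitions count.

context switches = 15

t=0: queue=[A,B,C,E] q_used=0 → run A
t=1: queue=[A,B,C,E,F] q_used=1 → run A
t=2: queue=[A,B,C,E,F,H] q_used=2 → run A
t=3: queue=[B,C,E,F,H,D] q_used=0 → run B
t=4: queue=[B,C,E,F,H,D] q_used=1 → run B
t=5: queue=[B,C,E,F,H,D] q_used=2 → run B
t=6: queue=[C,E,F,H,D,B,G] q_used=0 → run C
t=7: queue=[C,E,F,H,D,B,G] q_used=1 → run C
t=8: queue=[C,E,F,H,D,B,G] q_used=2 → run C
t=9: queue=[E,F,H,D,B,G,C] q_used=0 → run E
t=10: queue=[E,F,H,D,B,G,C] q_used=1 → run E
t=11: queue=[E,F,H,D,B,G,C] q_used=2 → run E
t=12: queue=[F,H,D,B,G,C,E] q_used=0 → run F
t=13: queue=[F,H,D,B,G,C,E] q_used=1 → run F
t=14: queue=[F,H,D,B,G,C,E] q_used=2 → run F
t=15: queue=[H,D,B,G,C,E,F] q_used=0 → run H
t=16: queue=[H,D,B,G,C,E,F] q_used=1 → run H
t=17: queue=[H,D,B,G,C,E,F] q_used=2 → run H
t=18: queue=[D,B,G,C,E,F,H] q_used=0 → run D
t=19: queue=[D,B,G,C,E,F,H] q_used=1 → run D
t=20: queue=[D,B,G,C,E,F,H] q_used=2 → run D
t=21: queue=[B,G,C,E,F,H,D] q_used=0 → run B
t=22: queue=[G,C,E,F,H,D] q_used=0 → run G
t=23: queue=[G,C,E,F,H,D] q_used=1 → run G
t=24: queue=[G,C,E,F,H,D] q_used=2 → run G
t=25: queue=[C,E,F,H,D,G] q_used=0 → run C
t=26: queue=[E,F,H,D,G] q_used=0 → run E
t=27: queue=[F,H,D,G] q_used=0 → run F
t=28: queue=[F,H,D,G] q_used=1 → run F
t=29: queue=[H,D,G] q_used=0 → run H
t=30: queue=[H,D,G] q_used=1 → run H
t=31: queue=[D,G] q_used=0 → run D
t=32: queue=[G] q_used=0 → run G
t=33: (idle)
t=34: (idle)
t=35: (idle)
t=36: (idle)
t=37: (idle)
t=38: (idle)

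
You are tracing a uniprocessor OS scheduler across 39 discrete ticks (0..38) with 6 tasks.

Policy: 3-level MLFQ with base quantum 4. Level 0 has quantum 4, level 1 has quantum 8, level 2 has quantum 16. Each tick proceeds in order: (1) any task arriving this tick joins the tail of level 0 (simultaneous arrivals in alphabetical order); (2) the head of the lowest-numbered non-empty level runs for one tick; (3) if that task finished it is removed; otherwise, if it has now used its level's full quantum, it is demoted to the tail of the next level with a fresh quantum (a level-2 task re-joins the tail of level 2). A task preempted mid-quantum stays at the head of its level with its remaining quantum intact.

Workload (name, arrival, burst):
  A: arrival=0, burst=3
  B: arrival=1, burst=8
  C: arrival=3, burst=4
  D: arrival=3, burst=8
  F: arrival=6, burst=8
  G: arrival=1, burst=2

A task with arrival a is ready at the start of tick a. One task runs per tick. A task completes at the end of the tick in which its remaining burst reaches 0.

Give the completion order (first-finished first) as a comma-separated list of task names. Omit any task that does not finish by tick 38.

completion order = A, G, C, B, D, F

t=0: L0/L1/L2 = A/-/- → run A
t=1: L0/L1/L2 = ABG/-/- → run A
t=2: L0/L1/L2 = ABG/-/- → run A
t=3: L0/L1/L2 = BGCD/-/- → run B
t=4: L0/L1/L2 = BGCD/-/- → run B
t=5: L0/L1/L2 = BGCD/-/- → run B
t=6: L0/L1/L2 = BGCDF/-/- → run B
t=7: L0/L1/L2 = GCDF/B/- → run G
t=8: L0/L1/L2 = GCDF/B/- → run G
t=9: L0/L1/L2 = CDF/B/- → run C
t=10: L0/L1/L2 = CDF/B/- → run C
t=11: L0/L1/L2 = CDF/B/- → run C
t=12: L0/L1/L2 = CDF/B/- → run C
t=13: L0/L1/L2 = DF/B/- → run D
t=14: L0/L1/L2 = DF/B/- → run D
t=15: L0/L1/L2 = DF/B/- → run D
t=16: L0/L1/L2 = DF/B/- → run D
t=17: L0/L1/L2 = F/BD/- → run F
t=18: L0/L1/L2 = F/BD/- → run F
t=19: L0/L1/L2 = F/BD/- → run F
t=20: L0/L1/L2 = F/BD/- → run F
t=21: L0/L1/L2 = -/BDF/- → run B
t=22: L0/L1/L2 = -/BDF/- → run B
t=23: L0/L1/L2 = -/BDF/- → run B
t=24: L0/L1/L2 = -/BDF/- → run B
t=25: L0/L1/L2 = -/DF/- → run D
t=26: L0/L1/L2 = -/DF/- → run D
t=27: L0/L1/L2 = -/DF/- → run D
t=28: L0/L1/L2 = -/DF/- → run D
t=29: L0/L1/L2 = -/F/- → run F
t=30: L0/L1/L2 = -/F/- → run F
t=31: L0/L1/L2 = -/F/- → run F
t=32: L0/L1/L2 = -/F/- → run F
t=33: (idle)
t=34: (idle)
t=35: (idle)
t=36: (idle)
t=37: (idle)
t=38: (idle)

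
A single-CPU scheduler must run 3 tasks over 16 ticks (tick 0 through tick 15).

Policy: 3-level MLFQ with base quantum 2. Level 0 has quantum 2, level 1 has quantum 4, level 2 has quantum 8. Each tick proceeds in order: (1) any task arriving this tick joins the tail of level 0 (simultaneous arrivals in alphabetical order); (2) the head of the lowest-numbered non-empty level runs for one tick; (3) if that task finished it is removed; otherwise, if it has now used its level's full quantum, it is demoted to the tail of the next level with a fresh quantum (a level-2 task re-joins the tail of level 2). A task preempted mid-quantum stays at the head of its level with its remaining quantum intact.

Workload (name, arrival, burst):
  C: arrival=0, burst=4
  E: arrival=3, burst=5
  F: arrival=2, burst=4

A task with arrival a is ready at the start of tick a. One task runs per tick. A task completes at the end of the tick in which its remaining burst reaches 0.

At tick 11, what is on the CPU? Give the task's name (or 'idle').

t=0: L0/L1/L2 = C/-/- → run C
t=1: L0/L1/L2 = C/-/- → run C
t=2: L0/L1/L2 = F/C/- → run F
t=3: L0/L1/L2 = FE/C/- → run F
t=4: L0/L1/L2 = E/CF/- → run E
t=5: L0/L1/L2 = E/CF/- → run E
t=6: L0/L1/L2 = -/CFE/- → run C
t=7: L0/L1/L2 = -/CFE/- → run C
t=8: L0/L1/L2 = -/FE/- → run F
t=9: L0/L1/L2 = -/FE/- → run F
t=10: L0/L1/L2 = -/E/- → run E
t=11: L0/L1/L2 = -/E/- → run E
t=12: L0/L1/L2 = -/E/- → run E
t=13: (idle)
t=14: (idle)
t=15: (idle)

running at tick 11 = E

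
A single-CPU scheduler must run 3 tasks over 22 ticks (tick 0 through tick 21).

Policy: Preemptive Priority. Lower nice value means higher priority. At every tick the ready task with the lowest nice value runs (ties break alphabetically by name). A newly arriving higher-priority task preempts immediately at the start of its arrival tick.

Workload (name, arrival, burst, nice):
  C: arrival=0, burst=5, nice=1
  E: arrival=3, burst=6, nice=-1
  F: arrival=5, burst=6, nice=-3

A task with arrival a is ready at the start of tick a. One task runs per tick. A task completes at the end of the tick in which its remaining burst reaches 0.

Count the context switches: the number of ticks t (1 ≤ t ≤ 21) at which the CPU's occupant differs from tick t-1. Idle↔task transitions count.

t=0: ready={C} → run C
t=1: ready={C} → run C
t=2: ready={C} → run C
t=3: ready={C,E} → run E
t=4: ready={C,E} → run E
t=5: ready={C,E,F} → run F
t=6: ready={C,E,F} → run F
t=7: ready={C,E,F} → run F
t=8: ready={C,E,F} → run F
t=9: ready={C,E,F} → run F
t=10: ready={C,E,F} → run F
t=11: ready={C,E} → run E
t=12: ready={C,E} → run E
t=13: ready={C,E} → run E
t=14: ready={C,E} → run E
t=15: ready={C} → run C
t=16: ready={C} → run C
t=17: (idle)
t=18: (idle)
t=19: (idle)
t=20: (idle)
t=21: (idle)

context switches = 5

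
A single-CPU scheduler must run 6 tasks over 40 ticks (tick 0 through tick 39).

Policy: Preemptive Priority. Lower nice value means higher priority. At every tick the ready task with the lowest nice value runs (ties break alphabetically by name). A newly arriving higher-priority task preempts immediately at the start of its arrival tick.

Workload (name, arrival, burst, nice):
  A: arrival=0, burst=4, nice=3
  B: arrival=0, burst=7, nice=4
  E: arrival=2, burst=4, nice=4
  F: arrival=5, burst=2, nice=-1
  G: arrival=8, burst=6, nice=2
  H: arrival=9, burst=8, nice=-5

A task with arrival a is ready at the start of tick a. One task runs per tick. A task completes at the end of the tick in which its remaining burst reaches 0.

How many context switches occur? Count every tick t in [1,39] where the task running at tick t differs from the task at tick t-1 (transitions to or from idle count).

t=0: ready={A,B} → run A
t=1: ready={A,B} → run A
t=2: ready={A,B,E} → run A
t=3: ready={A,B,E} → run A
t=4: ready={B,E} → run B
t=5: ready={B,E,F} → run F
t=6: ready={B,E,F} → run F
t=7: ready={B,E} → run B
t=8: ready={B,E,G} → run G
t=9: ready={B,E,G,H} → run H
t=10: ready={B,E,G,H} → run H
t=11: ready={B,E,G,H} → run H
t=12: ready={B,E,G,H} → run H
t=13: ready={B,E,G,H} → run H
t=14: ready={B,E,G,H} → run H
t=15: ready={B,E,G,H} → run H
t=16: ready={B,E,G,H} → run H
t=17: ready={B,E,G} → run G
t=18: ready={B,E,G} → run G
t=19: ready={B,E,G} → run G
t=20: ready={B,E,G} → run G
t=21: ready={B,E,G} → run G
t=22: ready={B,E} → run B
t=23: ready={B,E} → run B
t=24: ready={B,E} → run B
t=25: ready={B,E} → run B
t=26: ready={B,E} → run B
t=27: ready={E} → run E
t=28: ready={E} → run E
t=29: ready={E} → run E
t=30: ready={E} → run E
t=31: (idle)
t=32: (idle)
t=33: (idle)
t=34: (idle)
t=35: (idle)
t=36: (idle)
t=37: (idle)
t=38: (idle)
t=39: (idle)

context switches = 9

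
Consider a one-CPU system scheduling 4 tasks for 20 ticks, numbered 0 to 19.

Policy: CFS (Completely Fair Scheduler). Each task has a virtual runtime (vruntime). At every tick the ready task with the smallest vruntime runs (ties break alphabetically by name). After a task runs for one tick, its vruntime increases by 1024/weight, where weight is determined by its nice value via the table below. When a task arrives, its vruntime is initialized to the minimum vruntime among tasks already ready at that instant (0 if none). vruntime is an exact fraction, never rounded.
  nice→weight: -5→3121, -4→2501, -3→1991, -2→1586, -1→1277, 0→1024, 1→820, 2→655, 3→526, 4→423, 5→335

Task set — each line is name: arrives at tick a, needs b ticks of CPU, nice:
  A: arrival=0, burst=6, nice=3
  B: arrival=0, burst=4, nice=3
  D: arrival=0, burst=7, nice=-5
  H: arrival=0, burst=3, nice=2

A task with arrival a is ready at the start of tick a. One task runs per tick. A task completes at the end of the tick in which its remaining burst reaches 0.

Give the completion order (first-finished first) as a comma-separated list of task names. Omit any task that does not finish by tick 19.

t=0: vr[A=0 B=0 D=0 H=0] → run A
t=1: vr[A=512/263 B=0 D=0 H=0] → run B
t=2: vr[A=512/263 B=512/263 D=0 H=0] → run D
t=3: vr[A=512/263 B=512/263 D=1024/3121 H=0] → run H
t=4: vr[A=512/263 B=512/263 D=1024/3121 H=1024/655] → run D
t=5: vr[A=512/263 B=512/263 D=2048/3121 H=1024/655] → run D
t=6: vr[A=512/263 B=512/263 D=3072/3121 H=1024/655] → run D
t=7: vr[A=512/263 B=512/263 D=4096/3121 H=1024/655] → run D
t=8: vr[A=512/263 B=512/263 D=5120/3121 H=1024/655] → run H
t=9: vr[A=512/263 B=512/263 D=5120/3121 H=2048/655] → run D
t=10: vr[A=512/263 B=512/263 D=6144/3121 H=2048/655] → run A
t=11: vr[A=1024/263 B=512/263 D=6144/3121 H=2048/655] → run B
t=12: vr[A=1024/263 B=1024/263 D=6144/3121 H=2048/655] → run D
t=13: vr[A=1024/263 B=1024/263 H=2048/655] → run H
t=14: vr[A=1024/263 B=1024/263] → run A
t=15: vr[A=1536/263 B=1024/263] → run B
t=16: vr[A=1536/263 B=1536/263] → run A
t=17: vr[A=2048/263 B=1536/263] → run B
t=18: vr[A=2048/263] → run A
t=19: vr[A=2560/263] → run A

completion order = D, H, B, A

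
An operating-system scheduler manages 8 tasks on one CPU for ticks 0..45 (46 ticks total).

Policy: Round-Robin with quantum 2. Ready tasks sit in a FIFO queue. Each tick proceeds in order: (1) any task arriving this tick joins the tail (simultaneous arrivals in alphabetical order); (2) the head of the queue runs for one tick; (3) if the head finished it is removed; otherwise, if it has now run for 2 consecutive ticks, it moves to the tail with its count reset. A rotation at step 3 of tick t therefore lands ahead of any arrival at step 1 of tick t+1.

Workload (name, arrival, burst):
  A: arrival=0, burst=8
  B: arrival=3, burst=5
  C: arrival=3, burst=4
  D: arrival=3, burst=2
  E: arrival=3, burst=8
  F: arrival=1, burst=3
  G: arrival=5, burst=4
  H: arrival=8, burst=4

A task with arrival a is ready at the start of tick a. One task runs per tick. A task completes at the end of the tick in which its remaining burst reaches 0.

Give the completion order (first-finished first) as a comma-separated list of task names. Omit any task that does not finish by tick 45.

completion order = D, F, C, G, A, B, H, E

t=0: queue=[A] q_used=0 → run A
t=1: queue=[A,F] q_used=1 → run A
t=2: queue=[F,A] q_used=0 → run F
t=3: queue=[F,A,B,C,D,E] q_used=1 → run F
t=4: queue=[A,B,C,D,E,F] q_used=0 → run A
t=5: queue=[A,B,C,D,E,F,G] q_used=1 → run A
t=6: queue=[B,C,D,E,F,G,A] q_used=0 → run B
t=7: queue=[B,C,D,E,F,G,A] q_used=1 → run B
t=8: queue=[C,D,E,F,G,A,B,H] q_used=0 → run C
t=9: queue=[C,D,E,F,G,A,B,H] q_used=1 → run C
t=10: queue=[D,E,F,G,A,B,H,C] q_used=0 → run D
t=11: queue=[D,E,F,G,A,B,H,C] q_used=1 → run D
t=12: queue=[E,F,G,A,B,H,C] q_used=0 → run E
t=13: queue=[E,F,G,A,B,H,C] q_used=1 → run E
t=14: queue=[F,G,A,B,H,C,E] q_used=0 → run F
t=15: queue=[G,A,B,H,C,E] q_used=0 → run G
t=16: queue=[G,A,B,H,C,E] q_used=1 → run G
t=17: queue=[A,B,H,C,E,G] q_used=0 → run A
t=18: queue=[A,B,H,C,E,G] q_used=1 → run A
t=19: queue=[B,H,C,E,G,A] q_used=0 → run B
t=20: queue=[B,H,C,E,G,A] q_used=1 → run B
t=21: queue=[H,C,E,G,A,B] q_used=0 → run H
t=22: queue=[H,C,E,G,A,B] q_used=1 → run H
t=23: queue=[C,E,G,A,B,H] q_used=0 → run C
t=24: queue=[C,E,G,A,B,H] q_used=1 → run C
t=25: queue=[E,G,A,B,H] q_used=0 → run E
t=26: queue=[E,G,A,B,H] q_used=1 → run E
t=27: queue=[G,A,B,H,E] q_used=0 → run G
t=28: queue=[G,A,B,H,E] q_used=1 → run G
t=29: queue=[A,B,H,E] q_used=0 → run A
t=30: queue=[A,B,H,E] q_used=1 → run A
t=31: queue=[B,H,E] q_used=0 → run B
t=32: queue=[H,E] q_used=0 → run H
t=33: queue=[H,E] q_used=1 → run H
t=34: queue=[E] q_used=0 → run E
t=35: queue=[E] q_used=1 → run E
t=36: queue=[E] q_used=0 → run E
t=37: queue=[E] q_used=1 → run E
t=38: (idle)
t=39: (idle)
t=40: (idle)
t=41: (idle)
t=42: (idle)
t=43: (idle)
t=44: (idle)
t=45: (idle)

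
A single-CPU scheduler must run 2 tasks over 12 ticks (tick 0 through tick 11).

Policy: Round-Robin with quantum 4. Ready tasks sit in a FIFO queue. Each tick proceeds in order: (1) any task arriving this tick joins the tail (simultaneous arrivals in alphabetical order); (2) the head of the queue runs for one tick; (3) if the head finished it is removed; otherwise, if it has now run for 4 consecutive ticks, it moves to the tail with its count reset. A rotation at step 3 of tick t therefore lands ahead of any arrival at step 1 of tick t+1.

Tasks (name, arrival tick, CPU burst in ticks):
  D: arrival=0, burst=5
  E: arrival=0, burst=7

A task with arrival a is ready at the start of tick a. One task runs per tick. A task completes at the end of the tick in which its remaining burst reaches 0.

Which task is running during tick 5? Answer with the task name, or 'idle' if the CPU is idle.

running at tick 5 = E

t=0: queue=[D,E] q_used=0 → run D
t=1: queue=[D,E] q_used=1 → run D
t=2: queue=[D,E] q_used=2 → run D
t=3: queue=[D,E] q_used=3 → run D
t=4: queue=[E,D] q_used=0 → run E
t=5: queue=[E,D] q_used=1 → run E
t=6: queue=[E,D] q_used=2 → run E
t=7: queue=[E,D] q_used=3 → run E
t=8: queue=[D,E] q_used=0 → run D
t=9: queue=[E] q_used=0 → run E
t=10: queue=[E] q_used=1 → run E
t=11: queue=[E] q_used=2 → run E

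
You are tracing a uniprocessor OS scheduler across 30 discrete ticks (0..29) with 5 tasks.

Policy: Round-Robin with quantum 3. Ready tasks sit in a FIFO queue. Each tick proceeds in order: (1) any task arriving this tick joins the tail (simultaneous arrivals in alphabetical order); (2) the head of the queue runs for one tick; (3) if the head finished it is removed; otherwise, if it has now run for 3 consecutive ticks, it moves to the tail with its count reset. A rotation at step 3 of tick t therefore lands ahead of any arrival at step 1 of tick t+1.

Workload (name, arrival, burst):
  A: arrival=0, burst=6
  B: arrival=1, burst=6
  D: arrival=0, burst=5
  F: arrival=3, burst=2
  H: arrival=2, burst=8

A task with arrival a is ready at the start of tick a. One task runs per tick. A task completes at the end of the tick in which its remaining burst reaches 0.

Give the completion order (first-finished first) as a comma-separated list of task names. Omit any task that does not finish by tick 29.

completion order = A, F, D, B, H

t=0: queue=[A,D] q_used=0 → run A
t=1: queue=[A,D,B] q_used=1 → run A
t=2: queue=[A,D,B,H] q_used=2 → run A
t=3: queue=[D,B,H,A,F] q_used=0 → run D
t=4: queue=[D,B,H,A,F] q_used=1 → run D
t=5: queue=[D,B,H,A,F] q_used=2 → run D
t=6: queue=[B,H,A,F,D] q_used=0 → run B
t=7: queue=[B,H,A,F,D] q_used=1 → run B
t=8: queue=[B,H,A,F,D] q_used=2 → run B
t=9: queue=[H,A,F,D,B] q_used=0 → run H
t=10: queue=[H,A,F,D,B] q_used=1 → run H
t=11: queue=[H,A,F,D,B] q_used=2 → run H
t=12: queue=[A,F,D,B,H] q_used=0 → run A
t=13: queue=[A,F,D,B,H] q_used=1 → run A
t=14: queue=[A,F,D,B,H] q_used=2 → run A
t=15: queue=[F,D,B,H] q_used=0 → run F
t=16: queue=[F,D,B,H] q_used=1 → run F
t=17: queue=[D,B,H] q_used=0 → run D
t=18: queue=[D,B,H] q_used=1 → run D
t=19: queue=[B,H] q_used=0 → run B
t=20: queue=[B,H] q_used=1 → run B
t=21: queue=[B,H] q_used=2 → run B
t=22: queue=[H] q_used=0 → run H
t=23: queue=[H] q_used=1 → run H
t=24: queue=[H] q_used=2 → run H
t=25: queue=[H] q_used=0 → run H
t=26: queue=[H] q_used=1 → run H
t=27: (idle)
t=28: (idle)
t=29: (idle)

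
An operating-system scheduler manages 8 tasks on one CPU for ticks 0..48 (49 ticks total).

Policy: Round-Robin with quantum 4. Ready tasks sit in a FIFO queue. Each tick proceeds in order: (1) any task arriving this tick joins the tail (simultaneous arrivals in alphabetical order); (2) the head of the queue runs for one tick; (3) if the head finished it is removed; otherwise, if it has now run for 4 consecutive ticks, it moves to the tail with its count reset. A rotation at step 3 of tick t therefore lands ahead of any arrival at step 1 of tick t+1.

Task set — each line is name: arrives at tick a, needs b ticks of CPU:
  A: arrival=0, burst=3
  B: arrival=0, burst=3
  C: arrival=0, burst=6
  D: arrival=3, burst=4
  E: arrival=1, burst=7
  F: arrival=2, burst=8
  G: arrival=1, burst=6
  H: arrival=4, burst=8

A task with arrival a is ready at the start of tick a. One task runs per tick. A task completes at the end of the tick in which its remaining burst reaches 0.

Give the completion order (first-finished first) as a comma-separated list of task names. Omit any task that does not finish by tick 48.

t=0: queue=[A,B,C] q_used=0 → run A
t=1: queue=[A,B,C,E,G] q_used=1 → run A
t=2: queue=[A,B,C,E,G,F] q_used=2 → run A
t=3: queue=[B,C,E,G,F,D] q_used=0 → run B
t=4: queue=[B,C,E,G,F,D,H] q_used=1 → run B
t=5: queue=[B,C,E,G,F,D,H] q_used=2 → run B
t=6: queue=[C,E,G,F,D,H] q_used=0 → run C
t=7: queue=[C,E,G,F,D,H] q_used=1 → run C
t=8: queue=[C,E,G,F,D,H] q_used=2 → run C
t=9: queue=[C,E,G,F,D,H] q_used=3 → run C
t=10: queue=[E,G,F,D,H,C] q_used=0 → run E
t=11: queue=[E,G,F,D,H,C] q_used=1 → run E
t=12: queue=[E,G,F,D,H,C] q_used=2 → run E
t=13: queue=[E,G,F,D,H,C] q_used=3 → run E
t=14: queue=[G,F,D,H,C,E] q_used=0 → run G
t=15: queue=[G,F,D,H,C,E] q_used=1 → run G
t=16: queue=[G,F,D,H,C,E] q_used=2 → run G
t=17: queue=[G,F,D,H,C,E] q_used=3 → run G
t=18: queue=[F,D,H,C,E,G] q_used=0 → run F
t=19: queue=[F,D,H,C,E,G] q_used=1 → run F
t=20: queue=[F,D,H,C,E,G] q_used=2 → run F
t=21: queue=[F,D,H,C,E,G] q_used=3 → run F
t=22: queue=[D,H,C,E,G,F] q_used=0 → run D
t=23: queue=[D,H,C,E,G,F] q_used=1 → run D
t=24: queue=[D,H,C,E,G,F] q_used=2 → run D
t=25: queue=[D,H,C,E,G,F] q_used=3 → run D
t=26: queue=[H,C,E,G,F] q_used=0 → run H
t=27: queue=[H,C,E,G,F] q_used=1 → run H
t=28: queue=[H,C,E,G,F] q_used=2 → run H
t=29: queue=[H,C,E,G,F] q_used=3 → run H
t=30: queue=[C,E,G,F,H] q_used=0 → run C
t=31: queue=[C,E,G,F,H] q_used=1 → run C
t=32: queue=[E,G,F,H] q_used=0 → run E
t=33: queue=[E,G,F,H] q_used=1 → run E
t=34: queue=[E,G,F,H] q_used=2 → run E
t=35: queue=[G,F,H] q_used=0 → run G
t=36: queue=[G,F,H] q_used=1 → run G
t=37: queue=[F,H] q_used=0 → run F
t=38: queue=[F,H] q_used=1 → run F
t=39: queue=[F,H] q_used=2 → run F
t=40: queue=[F,H] q_used=3 → run F
t=41: queue=[H] q_used=0 → run H
t=42: queue=[H] q_used=1 → run H
t=43: queue=[H] q_used=2 → run H
t=44: queue=[H] q_used=3 → run H
t=45: (idle)
t=46: (idle)
t=47: (idle)
t=48: (idle)

completion order = A, B, D, C, E, G, F, H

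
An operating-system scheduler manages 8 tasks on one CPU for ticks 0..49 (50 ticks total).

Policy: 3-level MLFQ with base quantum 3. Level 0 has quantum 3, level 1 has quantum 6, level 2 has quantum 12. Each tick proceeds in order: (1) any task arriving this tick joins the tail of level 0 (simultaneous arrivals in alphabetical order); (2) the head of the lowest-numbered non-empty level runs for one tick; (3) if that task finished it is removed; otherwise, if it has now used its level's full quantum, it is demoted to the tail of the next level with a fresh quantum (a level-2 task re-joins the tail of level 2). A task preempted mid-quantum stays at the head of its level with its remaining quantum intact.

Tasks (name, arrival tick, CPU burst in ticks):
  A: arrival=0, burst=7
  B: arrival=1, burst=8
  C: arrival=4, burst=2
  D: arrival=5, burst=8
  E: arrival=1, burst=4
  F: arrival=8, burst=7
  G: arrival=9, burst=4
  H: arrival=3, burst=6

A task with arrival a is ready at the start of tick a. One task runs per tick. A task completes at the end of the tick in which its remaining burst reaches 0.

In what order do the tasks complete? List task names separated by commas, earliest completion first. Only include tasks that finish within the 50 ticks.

completion order = C, A, B, E, H, D, F, G

t=0: L0/L1/L2 = A/-/- → run A
t=1: L0/L1/L2 = ABE/-/- → run A
t=2: L0/L1/L2 = ABE/-/- → run A
t=3: L0/L1/L2 = BEH/A/- → run B
t=4: L0/L1/L2 = BEHC/A/- → run B
t=5: L0/L1/L2 = BEHCD/A/- → run B
t=6: L0/L1/L2 = EHCD/AB/- → run E
t=7: L0/L1/L2 = EHCD/AB/- → run E
t=8: L0/L1/L2 = EHCDF/AB/- → run E
t=9: L0/L1/L2 = HCDFG/ABE/- → run H
t=10: L0/L1/L2 = HCDFG/ABE/- → run H
t=11: L0/L1/L2 = HCDFG/ABE/- → run H
t=12: L0/L1/L2 = CDFG/ABEH/- → run C
t=13: L0/L1/L2 = CDFG/ABEH/- → run C
t=14: L0/L1/L2 = DFG/ABEH/- → run D
t=15: L0/L1/L2 = DFG/ABEH/- → run D
t=16: L0/L1/L2 = DFG/ABEH/- → run D
t=17: L0/L1/L2 = FG/ABEHD/- → run F
t=18: L0/L1/L2 = FG/ABEHD/- → run F
t=19: L0/L1/L2 = FG/ABEHD/- → run F
t=20: L0/L1/L2 = G/ABEHDF/- → run G
t=21: L0/L1/L2 = G/ABEHDF/- → run G
t=22: L0/L1/L2 = G/ABEHDF/- → run G
t=23: L0/L1/L2 = -/ABEHDFG/- → run A
t=24: L0/L1/L2 = -/ABEHDFG/- → run A
t=25: L0/L1/L2 = -/ABEHDFG/- → run A
t=26: L0/L1/L2 = -/ABEHDFG/- → run A
t=27: L0/L1/L2 = -/BEHDFG/- → run B
t=28: L0/L1/L2 = -/BEHDFG/- → run B
t=29: L0/L1/L2 = -/BEHDFG/- → run B
t=30: L0/L1/L2 = -/BEHDFG/- → run B
t=31: L0/L1/L2 = -/BEHDFG/- → run B
t=32: L0/L1/L2 = -/EHDFG/- → run E
t=33: L0/L1/L2 = -/HDFG/- → run H
t=34: L0/L1/L2 = -/HDFG/- → run H
t=35: L0/L1/L2 = -/HDFG/- → run H
t=36: L0/L1/L2 = -/DFG/- → run D
t=37: L0/L1/L2 = -/DFG/- → run D
t=38: L0/L1/L2 = -/DFG/- → run D
t=39: L0/L1/L2 = -/DFG/- → run D
t=40: L0/L1/L2 = -/DFG/- → run D
t=41: L0/L1/L2 = -/FG/- → run F
t=42: L0/L1/L2 = -/FG/- → run F
t=43: L0/L1/L2 = -/FG/- → run F
t=44: L0/L1/L2 = -/FG/- → run F
t=45: L0/L1/L2 = -/G/- → run G
t=46: (idle)
t=47: (idle)
t=48: (idle)
t=49: (idle)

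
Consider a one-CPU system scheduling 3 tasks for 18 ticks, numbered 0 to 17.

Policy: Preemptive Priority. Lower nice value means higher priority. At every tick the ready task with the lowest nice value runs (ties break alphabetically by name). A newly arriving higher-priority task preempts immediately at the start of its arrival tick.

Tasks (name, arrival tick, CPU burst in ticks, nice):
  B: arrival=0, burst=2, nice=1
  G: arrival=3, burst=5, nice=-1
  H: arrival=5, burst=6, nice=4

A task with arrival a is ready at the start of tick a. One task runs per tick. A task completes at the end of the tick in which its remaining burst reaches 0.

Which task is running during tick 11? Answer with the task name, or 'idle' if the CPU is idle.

running at tick 11 = H

t=0: ready={B} → run B
t=1: ready={B} → run B
t=2: (idle)
t=3: ready={G} → run G
t=4: ready={G} → run G
t=5: ready={G,H} → run G
t=6: ready={G,H} → run G
t=7: ready={G,H} → run G
t=8: ready={H} → run H
t=9: ready={H} → run H
t=10: ready={H} → run H
t=11: ready={H} → run H
t=12: ready={H} → run H
t=13: ready={H} → run H
t=14: (idle)
t=15: (idle)
t=16: (idle)
t=17: (idle)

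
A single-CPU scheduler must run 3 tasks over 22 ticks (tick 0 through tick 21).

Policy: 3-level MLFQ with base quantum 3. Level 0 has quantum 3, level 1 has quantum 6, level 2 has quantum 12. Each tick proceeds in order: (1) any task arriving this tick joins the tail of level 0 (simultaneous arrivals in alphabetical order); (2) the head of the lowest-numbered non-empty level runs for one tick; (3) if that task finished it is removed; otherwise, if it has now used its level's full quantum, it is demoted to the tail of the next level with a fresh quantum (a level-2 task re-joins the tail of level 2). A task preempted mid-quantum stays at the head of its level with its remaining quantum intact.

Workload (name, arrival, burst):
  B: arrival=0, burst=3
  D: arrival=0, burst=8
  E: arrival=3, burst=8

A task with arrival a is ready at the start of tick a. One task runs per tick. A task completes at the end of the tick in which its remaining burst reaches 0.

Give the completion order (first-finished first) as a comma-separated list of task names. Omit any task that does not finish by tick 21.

t=0: L0/L1/L2 = BD/-/- → run B
t=1: L0/L1/L2 = BD/-/- → run B
t=2: L0/L1/L2 = BD/-/- → run B
t=3: L0/L1/L2 = DE/-/- → run D
t=4: L0/L1/L2 = DE/-/- → run D
t=5: L0/L1/L2 = DE/-/- → run D
t=6: L0/L1/L2 = E/D/- → run E
t=7: L0/L1/L2 = E/D/- → run E
t=8: L0/L1/L2 = E/D/- → run E
t=9: L0/L1/L2 = -/DE/- → run D
t=10: L0/L1/L2 = -/DE/- → run D
t=11: L0/L1/L2 = -/DE/- → run D
t=12: L0/L1/L2 = -/DE/- → run D
t=13: L0/L1/L2 = -/DE/- → run D
t=14: L0/L1/L2 = -/E/- → run E
t=15: L0/L1/L2 = -/E/- → run E
t=16: L0/L1/L2 = -/E/- → run E
t=17: L0/L1/L2 = -/E/- → run E
t=18: L0/L1/L2 = -/E/- → run E
t=19: (idle)
t=20: (idle)
t=21: (idle)

completion order = B, D, E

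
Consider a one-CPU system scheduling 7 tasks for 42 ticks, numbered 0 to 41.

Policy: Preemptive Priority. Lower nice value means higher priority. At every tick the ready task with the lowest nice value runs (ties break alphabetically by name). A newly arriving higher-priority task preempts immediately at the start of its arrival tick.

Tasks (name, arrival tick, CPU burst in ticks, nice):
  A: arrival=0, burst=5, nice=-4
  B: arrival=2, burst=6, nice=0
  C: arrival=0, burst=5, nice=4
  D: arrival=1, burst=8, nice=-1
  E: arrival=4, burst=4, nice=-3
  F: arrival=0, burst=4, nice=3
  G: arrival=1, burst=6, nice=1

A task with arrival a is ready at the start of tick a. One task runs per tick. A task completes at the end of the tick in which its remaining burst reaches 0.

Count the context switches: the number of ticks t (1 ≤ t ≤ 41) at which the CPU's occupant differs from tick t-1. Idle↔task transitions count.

context switches = 7

t=0: ready={A,C,F} → run A
t=1: ready={A,C,D,F,G} → run A
t=2: ready={A,B,C,D,F,G} → run A
t=3: ready={A,B,C,D,F,G} → run A
t=4: ready={A,B,C,D,E,F,G} → run A
t=5: ready={B,C,D,E,F,G} → run E
t=6: ready={B,C,D,E,F,G} → run E
t=7: ready={B,C,D,E,F,G} → run E
t=8: ready={B,C,D,E,F,G} → run E
t=9: ready={B,C,D,F,G} → run D
t=10: ready={B,C,D,F,G} → run D
t=11: ready={B,C,D,F,G} → run D
t=12: ready={B,C,D,F,G} → run D
t=13: ready={B,C,D,F,G} → run D
t=14: ready={B,C,D,F,G} → run D
t=15: ready={B,C,D,F,G} → run D
t=16: ready={B,C,D,F,G} → run D
t=17: ready={B,C,F,G} → run B
t=18: ready={B,C,F,G} → run B
t=19: ready={B,C,F,G} → run B
t=20: ready={B,C,F,G} → run B
t=21: ready={B,C,F,G} → run B
t=22: ready={B,C,F,G} → run B
t=23: ready={C,F,G} → run G
t=24: ready={C,F,G} → run G
t=25: ready={C,F,G} → run G
t=26: ready={C,F,G} → run G
t=27: ready={C,F,G} → run G
t=28: ready={C,F,G} → run G
t=29: ready={C,F} → run F
t=30: ready={C,F} → run F
t=31: ready={C,F} → run F
t=32: ready={C,F} → run F
t=33: ready={C} → run C
t=34: ready={C} → run C
t=35: ready={C} → run C
t=36: ready={C} → run C
t=37: ready={C} → run C
t=38: (idle)
t=39: (idle)
t=40: (idle)
t=41: (idle)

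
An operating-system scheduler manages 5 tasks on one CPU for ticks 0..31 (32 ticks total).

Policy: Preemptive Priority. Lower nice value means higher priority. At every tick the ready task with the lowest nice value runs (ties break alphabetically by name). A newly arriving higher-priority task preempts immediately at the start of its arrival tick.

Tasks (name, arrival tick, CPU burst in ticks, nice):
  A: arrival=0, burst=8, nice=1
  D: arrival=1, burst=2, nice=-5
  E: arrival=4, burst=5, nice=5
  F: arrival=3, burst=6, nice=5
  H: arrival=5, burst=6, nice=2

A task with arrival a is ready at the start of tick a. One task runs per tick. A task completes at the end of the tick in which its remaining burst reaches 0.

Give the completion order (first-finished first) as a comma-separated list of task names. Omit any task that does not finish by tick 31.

t=0: ready={A} → run A
t=1: ready={A,D} → run D
t=2: ready={A,D} → run D
t=3: ready={A,F} → run A
t=4: ready={A,E,F} → run A
t=5: ready={A,E,F,H} → run A
t=6: ready={A,E,F,H} → run A
t=7: ready={A,E,F,H} → run A
t=8: ready={A,E,F,H} → run A
t=9: ready={A,E,F,H} → run A
t=10: ready={E,F,H} → run H
t=11: ready={E,F,H} → run H
t=12: ready={E,F,H} → run H
t=13: ready={E,F,H} → run H
t=14: ready={E,F,H} → run H
t=15: ready={E,F,H} → run H
t=16: ready={E,F} → run E
t=17: ready={E,F} → run E
t=18: ready={E,F} → run E
t=19: ready={E,F} → run E
t=20: ready={E,F} → run E
t=21: ready={F} → run F
t=22: ready={F} → run F
t=23: ready={F} → run F
t=24: ready={F} → run F
t=25: ready={F} → run F
t=26: ready={F} → run F
t=27: (idle)
t=28: (idle)
t=29: (idle)
t=30: (idle)
t=31: (idle)

completion order = D, A, H, E, F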